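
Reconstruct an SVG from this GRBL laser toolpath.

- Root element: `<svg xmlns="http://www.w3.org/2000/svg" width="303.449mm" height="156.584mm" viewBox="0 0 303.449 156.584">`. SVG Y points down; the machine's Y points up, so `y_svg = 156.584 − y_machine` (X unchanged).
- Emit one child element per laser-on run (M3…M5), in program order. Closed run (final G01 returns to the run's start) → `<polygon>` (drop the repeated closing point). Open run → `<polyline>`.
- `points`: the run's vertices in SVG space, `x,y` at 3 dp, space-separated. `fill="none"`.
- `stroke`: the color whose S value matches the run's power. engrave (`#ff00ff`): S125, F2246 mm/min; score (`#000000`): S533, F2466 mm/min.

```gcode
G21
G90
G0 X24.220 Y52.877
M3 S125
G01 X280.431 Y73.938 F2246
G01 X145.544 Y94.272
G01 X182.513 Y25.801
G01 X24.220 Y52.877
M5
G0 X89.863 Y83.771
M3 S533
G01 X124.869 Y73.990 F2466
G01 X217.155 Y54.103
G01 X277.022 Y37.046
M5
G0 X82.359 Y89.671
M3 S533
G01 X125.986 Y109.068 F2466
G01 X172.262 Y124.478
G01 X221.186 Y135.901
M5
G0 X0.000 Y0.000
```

<svg xmlns="http://www.w3.org/2000/svg" width="303.449mm" height="156.584mm" viewBox="0 0 303.449 156.584">
  <polygon points="24.220,103.707 280.431,82.646 145.544,62.312 182.513,130.783" fill="none" stroke="#ff00ff"/>
  <polyline points="89.863,72.813 124.869,82.594 217.155,102.481 277.022,119.538" fill="none" stroke="#000000"/>
  <polyline points="82.359,66.913 125.986,47.516 172.262,32.106 221.186,20.683" fill="none" stroke="#000000"/>
</svg>

Machine Y-up, SVG Y-down with viewBox height 156.584, so y_svg = 156.584 − y_machine; X carries over.

Run 1: the run's S125 means `#ff00ff` (engrave). The run returns to its start, so emit a `<polygon>` with points (Y-flipped): 24.220,103.707 280.431,82.646 145.544,62.312 182.513,130.783.

Run 2: the run's S533 means `#000000` (score). The run is open, so emit a `<polyline>` with points (Y-flipped): 89.863,72.813 124.869,82.594 217.155,102.481 277.022,119.538.

Run 3: the run's S533 means `#000000` (score). The run is open, so emit a `<polyline>` with points (Y-flipped): 82.359,66.913 125.986,47.516 172.262,32.106 221.186,20.683.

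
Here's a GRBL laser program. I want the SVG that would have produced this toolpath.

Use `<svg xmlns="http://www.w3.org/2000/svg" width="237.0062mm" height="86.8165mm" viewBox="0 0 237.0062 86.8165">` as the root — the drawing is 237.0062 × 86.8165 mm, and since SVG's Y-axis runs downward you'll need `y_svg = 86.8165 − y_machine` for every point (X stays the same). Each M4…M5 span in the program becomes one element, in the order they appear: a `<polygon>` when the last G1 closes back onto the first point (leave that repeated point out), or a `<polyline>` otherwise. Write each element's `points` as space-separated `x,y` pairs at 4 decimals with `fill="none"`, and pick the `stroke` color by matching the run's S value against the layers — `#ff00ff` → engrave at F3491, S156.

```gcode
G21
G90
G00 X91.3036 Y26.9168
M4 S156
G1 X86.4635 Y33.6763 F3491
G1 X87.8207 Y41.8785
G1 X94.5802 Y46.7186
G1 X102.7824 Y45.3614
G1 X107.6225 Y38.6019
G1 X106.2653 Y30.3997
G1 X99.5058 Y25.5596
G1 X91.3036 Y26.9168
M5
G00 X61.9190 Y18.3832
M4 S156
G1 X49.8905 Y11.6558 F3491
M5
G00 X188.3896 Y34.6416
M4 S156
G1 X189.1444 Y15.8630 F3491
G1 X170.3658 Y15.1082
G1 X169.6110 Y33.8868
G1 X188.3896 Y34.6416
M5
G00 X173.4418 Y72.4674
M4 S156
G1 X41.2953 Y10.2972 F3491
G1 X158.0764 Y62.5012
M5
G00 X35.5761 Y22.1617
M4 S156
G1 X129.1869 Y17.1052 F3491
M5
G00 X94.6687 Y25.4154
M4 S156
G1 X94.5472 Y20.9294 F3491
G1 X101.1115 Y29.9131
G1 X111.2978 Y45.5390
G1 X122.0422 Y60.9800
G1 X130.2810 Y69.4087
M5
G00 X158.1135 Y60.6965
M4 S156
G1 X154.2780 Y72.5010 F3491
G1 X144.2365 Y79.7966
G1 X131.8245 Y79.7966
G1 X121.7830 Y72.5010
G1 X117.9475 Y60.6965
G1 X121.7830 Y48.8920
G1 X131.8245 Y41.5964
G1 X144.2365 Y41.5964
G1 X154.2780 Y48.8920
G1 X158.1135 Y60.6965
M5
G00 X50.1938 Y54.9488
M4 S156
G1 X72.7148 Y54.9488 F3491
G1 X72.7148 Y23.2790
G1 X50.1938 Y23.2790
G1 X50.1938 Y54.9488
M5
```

Machine Y-up, SVG Y-down with viewBox height 86.8165, so y_svg = 86.8165 − y_machine; X carries over. Every run uses S156, so all elements get stroke `#ff00ff` (engrave).

Run 1: The run returns to its start, so emit a `<polygon>` with points (Y-flipped): 91.3036,59.8997 86.4635,53.1402 87.8207,44.9380 94.5802,40.0979 102.7824,41.4551 107.6225,48.2146 106.2653,56.4168 99.5058,61.2569.

Run 2: The run is open, so emit a `<polyline>` with points (Y-flipped): 61.9190,68.4333 49.8905,75.1607.

Run 3: The run returns to its start, so emit a `<polygon>` with points (Y-flipped): 188.3896,52.1749 189.1444,70.9535 170.3658,71.7083 169.6110,52.9297.

Run 4: The run is open, so emit a `<polyline>` with points (Y-flipped): 173.4418,14.3491 41.2953,76.5193 158.0764,24.3153.

Run 5: The run is open, so emit a `<polyline>` with points (Y-flipped): 35.5761,64.6548 129.1869,69.7113.

Run 6: The run is open, so emit a `<polyline>` with points (Y-flipped): 94.6687,61.4011 94.5472,65.8871 101.1115,56.9034 111.2978,41.2775 122.0422,25.8365 130.2810,17.4078.

Run 7: The run returns to its start, so emit a `<polygon>` with points (Y-flipped): 158.1135,26.1200 154.2780,14.3155 144.2365,7.0199 131.8245,7.0199 121.7830,14.3155 117.9475,26.1200 121.7830,37.9245 131.8245,45.2201 144.2365,45.2201 154.2780,37.9245.

Run 8: The run returns to its start, so emit a `<polygon>` with points (Y-flipped): 50.1938,31.8677 72.7148,31.8677 72.7148,63.5375 50.1938,63.5375.

<svg xmlns="http://www.w3.org/2000/svg" width="237.0062mm" height="86.8165mm" viewBox="0 0 237.0062 86.8165">
  <polygon points="91.3036,59.8997 86.4635,53.1402 87.8207,44.9380 94.5802,40.0979 102.7824,41.4551 107.6225,48.2146 106.2653,56.4168 99.5058,61.2569" fill="none" stroke="#ff00ff"/>
  <polyline points="61.9190,68.4333 49.8905,75.1607" fill="none" stroke="#ff00ff"/>
  <polygon points="188.3896,52.1749 189.1444,70.9535 170.3658,71.7083 169.6110,52.9297" fill="none" stroke="#ff00ff"/>
  <polyline points="173.4418,14.3491 41.2953,76.5193 158.0764,24.3153" fill="none" stroke="#ff00ff"/>
  <polyline points="35.5761,64.6548 129.1869,69.7113" fill="none" stroke="#ff00ff"/>
  <polyline points="94.6687,61.4011 94.5472,65.8871 101.1115,56.9034 111.2978,41.2775 122.0422,25.8365 130.2810,17.4078" fill="none" stroke="#ff00ff"/>
  <polygon points="158.1135,26.1200 154.2780,14.3155 144.2365,7.0199 131.8245,7.0199 121.7830,14.3155 117.9475,26.1200 121.7830,37.9245 131.8245,45.2201 144.2365,45.2201 154.2780,37.9245" fill="none" stroke="#ff00ff"/>
  <polygon points="50.1938,31.8677 72.7148,31.8677 72.7148,63.5375 50.1938,63.5375" fill="none" stroke="#ff00ff"/>
</svg>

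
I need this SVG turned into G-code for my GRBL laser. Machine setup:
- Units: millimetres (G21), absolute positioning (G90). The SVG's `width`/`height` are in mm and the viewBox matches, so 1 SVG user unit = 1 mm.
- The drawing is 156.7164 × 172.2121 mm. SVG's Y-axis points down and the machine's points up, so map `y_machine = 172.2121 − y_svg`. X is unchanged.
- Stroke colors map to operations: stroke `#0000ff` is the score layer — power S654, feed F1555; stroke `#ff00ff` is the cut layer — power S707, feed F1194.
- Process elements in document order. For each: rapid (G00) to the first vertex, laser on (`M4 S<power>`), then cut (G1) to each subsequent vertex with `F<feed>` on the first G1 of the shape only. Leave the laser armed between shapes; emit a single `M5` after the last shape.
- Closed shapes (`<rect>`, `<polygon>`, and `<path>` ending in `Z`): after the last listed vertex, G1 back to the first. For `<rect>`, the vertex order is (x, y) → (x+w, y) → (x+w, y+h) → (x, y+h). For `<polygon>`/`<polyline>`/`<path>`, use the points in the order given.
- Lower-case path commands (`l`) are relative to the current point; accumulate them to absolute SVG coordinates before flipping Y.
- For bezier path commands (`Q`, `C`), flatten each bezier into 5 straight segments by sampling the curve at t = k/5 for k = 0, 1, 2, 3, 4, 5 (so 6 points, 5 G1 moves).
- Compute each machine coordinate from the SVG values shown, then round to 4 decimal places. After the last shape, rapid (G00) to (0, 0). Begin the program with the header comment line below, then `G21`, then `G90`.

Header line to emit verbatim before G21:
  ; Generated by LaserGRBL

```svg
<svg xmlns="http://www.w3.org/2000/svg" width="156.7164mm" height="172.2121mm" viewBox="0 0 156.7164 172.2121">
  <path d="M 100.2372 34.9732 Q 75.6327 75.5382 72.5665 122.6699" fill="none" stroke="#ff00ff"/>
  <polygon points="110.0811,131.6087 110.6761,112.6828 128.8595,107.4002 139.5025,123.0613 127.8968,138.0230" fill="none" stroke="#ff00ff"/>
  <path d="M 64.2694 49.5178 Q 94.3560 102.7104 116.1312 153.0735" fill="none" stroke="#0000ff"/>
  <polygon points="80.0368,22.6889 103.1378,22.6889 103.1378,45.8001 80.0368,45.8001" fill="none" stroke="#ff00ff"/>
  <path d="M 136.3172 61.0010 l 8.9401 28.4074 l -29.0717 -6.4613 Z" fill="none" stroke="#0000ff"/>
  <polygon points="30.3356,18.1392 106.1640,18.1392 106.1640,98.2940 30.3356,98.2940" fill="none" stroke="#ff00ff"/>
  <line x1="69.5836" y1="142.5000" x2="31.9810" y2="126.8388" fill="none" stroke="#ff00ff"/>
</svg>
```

; Generated by LaserGRBL
G21
G90
G00 X100.2372 Y137.2389
M4 S707
G1 X91.2569 Y120.7502 F1194
G1 X83.9997 Y103.7362
G1 X78.4656 Y86.1969
G1 X74.6545 Y68.1322
G1 X72.5665 Y49.5422
G00 X110.0811 Y40.6034
M4 S707
G1 X110.6761 Y59.5293 F1194
G1 X128.8595 Y64.8119
G1 X139.5025 Y49.1508
G1 X127.8968 Y34.1891
G1 X110.0811 Y40.6034
G00 X64.2694 Y122.6943
M4 S654
G1 X75.9716 Y101.5304 F1555
G1 X87.0089 Y80.5929
G1 X97.3812 Y59.8818
G1 X107.0887 Y39.3970
G1 X116.1312 Y19.1386
G00 X80.0368 Y149.5232
M4 S707
G1 X103.1378 Y149.5232 F1194
G1 X103.1378 Y126.4120
G1 X80.0368 Y126.4120
G1 X80.0368 Y149.5232
G00 X136.3172 Y111.2111
M4 S654
G1 X145.2573 Y82.8037 F1555
G1 X116.1856 Y89.2650
G1 X136.3172 Y111.2111
G00 X30.3356 Y154.0729
M4 S707
G1 X106.1640 Y154.0729 F1194
G1 X106.1640 Y73.9181
G1 X30.3356 Y73.9181
G1 X30.3356 Y154.0729
G00 X69.5836 Y29.7121
M4 S707
G1 X31.9810 Y45.3733 F1194
M5
G00 X0.0000 Y0.0000

1 u = 1 mm; y_m = 172.2121 − y.

[1] `<path>` quadratic bezier, #ff00ff→cut S707 F1194: (100.2372,137.2389) → (91.2569,120.7502) → (83.9997,103.7362) → (78.4656,86.1969) → (74.6545,68.1322) → (72.5665,49.5422)

[2] `<polygon>` regular polygon, #ff00ff→cut S707 F1194: (110.0811,40.6034) → (110.6761,59.5293) → (128.8595,64.8119) → (139.5025,49.1508) → (127.8968,34.1891) → (110.0811,40.6034) (closed)

[3] `<path>` quadratic bezier, #0000ff→score S654 F1555: (64.2694,122.6943) → (75.9716,101.5304) → (87.0089,80.5929) → (97.3812,59.8818) → (107.0887,39.3970) → (116.1312,19.1386)

[4] `<polygon>` rectangle, #ff00ff→cut S707 F1194: (80.0368,149.5232) → (103.1378,149.5232) → (103.1378,126.4120) → (80.0368,126.4120) → (80.0368,149.5232) (closed)

[5] `<path>` regular polygon, #0000ff→score S654 F1555: (136.3172,111.2111) → (145.2573,82.8037) → (116.1856,89.2650) → (136.3172,111.2111) (closed)

[6] `<polygon>` rectangle, #ff00ff→cut S707 F1194: (30.3356,154.0729) → (106.1640,154.0729) → (106.1640,73.9181) → (30.3356,73.9181) → (30.3356,154.0729) (closed)

[7] `<line>` line segment, #ff00ff→cut S707 F1194: (69.5836,29.7121) → (31.9810,45.3733)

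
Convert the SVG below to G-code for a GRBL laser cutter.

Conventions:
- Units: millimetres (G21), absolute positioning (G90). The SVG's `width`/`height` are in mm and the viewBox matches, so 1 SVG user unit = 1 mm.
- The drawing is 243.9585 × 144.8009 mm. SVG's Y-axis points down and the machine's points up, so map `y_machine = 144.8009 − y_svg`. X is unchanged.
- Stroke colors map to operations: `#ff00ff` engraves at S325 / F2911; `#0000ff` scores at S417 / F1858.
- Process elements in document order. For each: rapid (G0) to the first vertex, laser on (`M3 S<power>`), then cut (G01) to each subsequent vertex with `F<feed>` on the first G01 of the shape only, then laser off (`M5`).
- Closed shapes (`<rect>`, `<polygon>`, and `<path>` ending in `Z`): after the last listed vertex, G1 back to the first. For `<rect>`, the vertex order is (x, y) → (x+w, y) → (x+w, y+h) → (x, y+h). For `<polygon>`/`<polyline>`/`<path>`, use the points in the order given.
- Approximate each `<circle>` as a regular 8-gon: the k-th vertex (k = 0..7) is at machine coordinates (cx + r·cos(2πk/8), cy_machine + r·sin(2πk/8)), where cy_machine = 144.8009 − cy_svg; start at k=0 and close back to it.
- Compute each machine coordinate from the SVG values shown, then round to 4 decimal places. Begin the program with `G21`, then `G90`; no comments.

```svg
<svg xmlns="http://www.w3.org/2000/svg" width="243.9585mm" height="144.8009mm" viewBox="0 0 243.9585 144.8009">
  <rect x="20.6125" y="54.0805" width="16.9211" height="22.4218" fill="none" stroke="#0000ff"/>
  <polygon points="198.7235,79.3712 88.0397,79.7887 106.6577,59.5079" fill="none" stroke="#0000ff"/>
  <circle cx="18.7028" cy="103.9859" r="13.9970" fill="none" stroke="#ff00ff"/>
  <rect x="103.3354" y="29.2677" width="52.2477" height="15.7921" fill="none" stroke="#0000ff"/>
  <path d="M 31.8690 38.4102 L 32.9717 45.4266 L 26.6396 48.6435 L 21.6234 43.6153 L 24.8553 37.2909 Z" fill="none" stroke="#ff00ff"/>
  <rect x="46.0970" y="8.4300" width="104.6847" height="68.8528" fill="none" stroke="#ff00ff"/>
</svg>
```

G21
G90
G0 X20.6125 Y90.7204
M3 S417
G01 X37.5336 Y90.7204 F1858
G01 X37.5336 Y68.2986
G01 X20.6125 Y68.2986
G01 X20.6125 Y90.7204
M5
G0 X198.7235 Y65.4297
M3 S417
G01 X88.0397 Y65.0122 F1858
G01 X106.6577 Y85.2930
G01 X198.7235 Y65.4297
M5
G0 X32.6998 Y40.8150
M3 S325
G01 X28.6002 Y50.7124 F2911
G01 X18.7028 Y54.8120
G01 X8.8054 Y50.7124
G01 X4.7058 Y40.8150
G01 X8.8054 Y30.9176
G01 X18.7028 Y26.8180
G01 X28.6002 Y30.9176
G01 X32.6998 Y40.8150
M5
G0 X103.3354 Y115.5332
M3 S417
G01 X155.5831 Y115.5332 F1858
G01 X155.5831 Y99.7411
G01 X103.3354 Y99.7411
G01 X103.3354 Y115.5332
M5
G0 X31.8690 Y106.3907
M3 S325
G01 X32.9717 Y99.3743 F2911
G01 X26.6396 Y96.1574
G01 X21.6234 Y101.1856
G01 X24.8553 Y107.5100
G01 X31.8690 Y106.3907
M5
G0 X46.0970 Y136.3709
M3 S325
G01 X150.7817 Y136.3709 F2911
G01 X150.7817 Y67.5181
G01 X46.0970 Y67.5181
G01 X46.0970 Y136.3709
M5

1 u = 1 mm; y_m = 144.8009 − y.

[1] `<rect>` rectangle, #0000ff→score S417 F1858: (20.6125,90.7204) → (37.5336,90.7204) → (37.5336,68.2986) → (20.6125,68.2986) → (20.6125,90.7204) (closed)

[2] `<polygon>` closed polygon, #0000ff→score S417 F1858: (198.7235,65.4297) → (88.0397,65.0122) → (106.6577,85.2930) → (198.7235,65.4297) (closed)

[3] `<circle>` circle, #ff00ff→engrave S325 F2911: (32.6998,40.8150) → (28.6002,50.7124) → (18.7028,54.8120) → (8.8054,50.7124) → (4.7058,40.8150) → (8.8054,30.9176) → (18.7028,26.8180) → (28.6002,30.9176) → (32.6998,40.8150) (closed)

[4] `<rect>` rectangle, #0000ff→score S417 F1858: (103.3354,115.5332) → (155.5831,115.5332) → (155.5831,99.7411) → (103.3354,99.7411) → (103.3354,115.5332) (closed)

[5] `<path>` regular polygon, #ff00ff→engrave S325 F2911: (31.8690,106.3907) → (32.9717,99.3743) → (26.6396,96.1574) → (21.6234,101.1856) → (24.8553,107.5100) → (31.8690,106.3907) (closed)

[6] `<rect>` rectangle, #ff00ff→engrave S325 F2911: (46.0970,136.3709) → (150.7817,136.3709) → (150.7817,67.5181) → (46.0970,67.5181) → (46.0970,136.3709) (closed)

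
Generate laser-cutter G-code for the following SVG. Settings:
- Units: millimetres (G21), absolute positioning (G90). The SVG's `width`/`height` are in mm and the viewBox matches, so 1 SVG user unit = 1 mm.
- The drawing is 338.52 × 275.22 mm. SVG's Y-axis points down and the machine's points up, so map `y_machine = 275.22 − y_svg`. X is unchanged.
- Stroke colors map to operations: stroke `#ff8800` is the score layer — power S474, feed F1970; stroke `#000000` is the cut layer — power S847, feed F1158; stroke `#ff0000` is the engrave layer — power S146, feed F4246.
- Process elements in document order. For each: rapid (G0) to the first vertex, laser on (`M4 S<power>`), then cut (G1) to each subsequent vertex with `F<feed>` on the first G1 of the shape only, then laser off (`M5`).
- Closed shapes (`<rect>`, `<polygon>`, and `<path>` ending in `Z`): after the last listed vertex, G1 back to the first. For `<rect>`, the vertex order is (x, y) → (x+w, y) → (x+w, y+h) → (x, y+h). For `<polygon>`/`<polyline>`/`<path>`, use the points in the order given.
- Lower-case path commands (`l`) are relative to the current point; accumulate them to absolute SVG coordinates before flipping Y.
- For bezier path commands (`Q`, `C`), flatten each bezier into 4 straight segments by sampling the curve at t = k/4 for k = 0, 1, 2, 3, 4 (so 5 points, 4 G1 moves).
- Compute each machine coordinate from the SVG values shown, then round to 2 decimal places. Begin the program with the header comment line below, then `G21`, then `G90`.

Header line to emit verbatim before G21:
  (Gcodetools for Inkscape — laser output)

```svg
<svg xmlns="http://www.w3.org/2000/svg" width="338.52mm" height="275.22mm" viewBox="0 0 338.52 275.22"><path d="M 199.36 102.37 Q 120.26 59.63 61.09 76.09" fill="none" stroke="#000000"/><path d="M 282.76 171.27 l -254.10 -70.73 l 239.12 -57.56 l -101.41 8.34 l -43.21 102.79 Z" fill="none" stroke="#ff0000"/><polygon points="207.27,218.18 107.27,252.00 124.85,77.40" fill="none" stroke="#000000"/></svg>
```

(Gcodetools for Inkscape — laser output)
G21
G90
G0 X199.36 Y172.85
M4 S847
G1 X161.06 Y190.52 F1158
G1 X125.24 Y200.79
G1 X91.92 Y203.66
G1 X61.09 Y199.13
M5
G0 X282.76 Y103.95
M4 S146
G1 X28.66 Y174.68 F4246
G1 X267.78 Y232.24
G1 X166.37 Y223.90
G1 X123.16 Y121.11
G1 X282.76 Y103.95
M5
G0 X207.27 Y57.04
M4 S847
G1 X107.27 Y23.22 F1158
G1 X124.85 Y197.82
G1 X207.27 Y57.04
M5

viewBox `0 0 338.52 275.22` with mm width/height → 1 unit = 1 mm. Flip: y_m = 275.22 − y_svg.

**Shape 1** — `<path>` quadratic bezier, stroke `#000000` → cut (S847, F1158). Control points (SVG): P0=(199.36,102.37), P1=(120.26,59.63), P2=(61.09,76.09); sampled at t=k/4. Machine vertices: (199.36,172.85) → (161.06,190.52) → (125.24,200.79) → (91.92,203.66) → (61.09,199.13). Open path.

**Shape 2** — `<path>` closed polygon, stroke `#ff0000` → engrave (S146, F4246). Machine vertices: (282.76,103.95) → (28.66,174.68) → (267.78,232.24) → (166.37,223.90) → (123.16,121.11) → (282.76,103.95). Closed: final G1 returns to the first vertex.

**Shape 3** — `<polygon>` closed polygon, stroke `#000000` → cut (S847, F1158). Machine vertices: (207.27,57.04) → (107.27,23.22) → (124.85,197.82) → (207.27,57.04). Closed: final G1 returns to the first vertex.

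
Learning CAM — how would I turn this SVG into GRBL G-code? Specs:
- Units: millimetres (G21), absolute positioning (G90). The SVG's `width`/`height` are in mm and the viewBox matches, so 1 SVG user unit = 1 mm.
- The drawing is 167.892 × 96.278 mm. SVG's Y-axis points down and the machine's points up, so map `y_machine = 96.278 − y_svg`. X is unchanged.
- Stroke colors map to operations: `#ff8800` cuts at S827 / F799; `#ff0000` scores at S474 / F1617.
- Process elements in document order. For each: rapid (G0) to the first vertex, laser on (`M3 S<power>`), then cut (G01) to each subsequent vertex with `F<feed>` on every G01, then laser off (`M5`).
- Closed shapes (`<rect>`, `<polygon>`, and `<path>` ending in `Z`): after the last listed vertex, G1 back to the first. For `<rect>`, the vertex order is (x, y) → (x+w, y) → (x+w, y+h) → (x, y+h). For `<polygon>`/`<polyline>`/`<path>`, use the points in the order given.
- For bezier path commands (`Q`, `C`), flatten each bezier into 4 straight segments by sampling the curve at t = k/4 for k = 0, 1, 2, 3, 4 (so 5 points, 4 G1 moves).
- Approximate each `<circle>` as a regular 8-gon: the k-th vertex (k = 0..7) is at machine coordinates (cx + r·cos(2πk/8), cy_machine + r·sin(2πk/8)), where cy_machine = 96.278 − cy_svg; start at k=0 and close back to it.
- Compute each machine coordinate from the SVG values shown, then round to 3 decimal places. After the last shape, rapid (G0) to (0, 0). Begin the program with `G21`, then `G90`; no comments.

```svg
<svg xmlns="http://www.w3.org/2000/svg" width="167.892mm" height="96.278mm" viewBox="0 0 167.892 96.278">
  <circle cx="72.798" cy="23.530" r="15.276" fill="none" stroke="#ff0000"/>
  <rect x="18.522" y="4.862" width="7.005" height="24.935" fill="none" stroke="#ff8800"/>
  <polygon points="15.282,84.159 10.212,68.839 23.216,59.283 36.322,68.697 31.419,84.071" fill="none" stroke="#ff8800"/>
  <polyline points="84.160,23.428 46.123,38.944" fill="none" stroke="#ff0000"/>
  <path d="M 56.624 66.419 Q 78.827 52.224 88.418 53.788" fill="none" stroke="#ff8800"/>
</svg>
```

G21
G90
G0 X88.074 Y72.748
M3 S474
G01 X83.600 Y83.550 F1617
G01 X72.798 Y88.024 F1617
G01 X61.996 Y83.550 F1617
G01 X57.522 Y72.748 F1617
G01 X61.996 Y61.946 F1617
G01 X72.798 Y57.472 F1617
G01 X83.600 Y61.946 F1617
G01 X88.074 Y72.748 F1617
M5
G0 X18.522 Y91.416
M3 S827
G01 X25.527 Y91.416 F799
G01 X25.527 Y66.481 F799
G01 X18.522 Y66.481 F799
G01 X18.522 Y91.416 F799
M5
G0 X15.282 Y12.119
M3 S827
G01 X10.212 Y27.439 F799
G01 X23.216 Y36.995 F799
G01 X36.322 Y27.581 F799
G01 X31.419 Y12.207 F799
G01 X15.282 Y12.119 F799
M5
G0 X84.160 Y72.850
M3 S474
G01 X46.123 Y57.334 F1617
M5
G0 X56.624 Y29.859
M3 S827
G01 X66.937 Y35.972 F799
G01 X75.674 Y40.114 F799
G01 X82.834 Y42.287 F799
G01 X88.418 Y42.490 F799
M5
G0 X0.000 Y0.000

Since the viewBox matches the mm dimensions, user units are millimetres directly. The only transform is the Y-flip y_m = 96.278 − y_svg.

Shape 1 is a circle drawn with `<circle>`. Its stroke #ff0000 means score at S474, F1617. After flipping Y the toolpath is (88.074,72.748) → (83.600,83.550) → (72.798,88.024) → (61.996,83.550) → (57.522,72.748) → (61.996,61.946) → (72.798,57.472) → (83.600,61.946) → (88.074,72.748), returning to the start.

Shape 2 is a rectangle drawn with `<rect>`. Its stroke #ff8800 means cut at S827, F799. After flipping Y the toolpath is (18.522,91.416) → (25.527,91.416) → (25.527,66.481) → (18.522,66.481) → (18.522,91.416), returning to the start.

Shape 3 is a regular polygon drawn with `<polygon>`. Its stroke #ff8800 means cut at S827, F799. After flipping Y the toolpath is (15.282,12.119) → (10.212,27.439) → (23.216,36.995) → (36.322,27.581) → (31.419,12.207) → (15.282,12.119), returning to the start.

Shape 4 is a line segment drawn with `<polyline>`. Its stroke #ff0000 means score at S474, F1617. After flipping Y the toolpath is (84.160,72.850) → (46.123,57.334).

Shape 5 is a quadratic bezier drawn with `<path>`. Its stroke #ff8800 means cut at S827, F799. After flipping Y the toolpath is (56.624,29.859) → (66.937,35.972) → (75.674,40.114) → (82.834,42.287) → (88.418,42.490).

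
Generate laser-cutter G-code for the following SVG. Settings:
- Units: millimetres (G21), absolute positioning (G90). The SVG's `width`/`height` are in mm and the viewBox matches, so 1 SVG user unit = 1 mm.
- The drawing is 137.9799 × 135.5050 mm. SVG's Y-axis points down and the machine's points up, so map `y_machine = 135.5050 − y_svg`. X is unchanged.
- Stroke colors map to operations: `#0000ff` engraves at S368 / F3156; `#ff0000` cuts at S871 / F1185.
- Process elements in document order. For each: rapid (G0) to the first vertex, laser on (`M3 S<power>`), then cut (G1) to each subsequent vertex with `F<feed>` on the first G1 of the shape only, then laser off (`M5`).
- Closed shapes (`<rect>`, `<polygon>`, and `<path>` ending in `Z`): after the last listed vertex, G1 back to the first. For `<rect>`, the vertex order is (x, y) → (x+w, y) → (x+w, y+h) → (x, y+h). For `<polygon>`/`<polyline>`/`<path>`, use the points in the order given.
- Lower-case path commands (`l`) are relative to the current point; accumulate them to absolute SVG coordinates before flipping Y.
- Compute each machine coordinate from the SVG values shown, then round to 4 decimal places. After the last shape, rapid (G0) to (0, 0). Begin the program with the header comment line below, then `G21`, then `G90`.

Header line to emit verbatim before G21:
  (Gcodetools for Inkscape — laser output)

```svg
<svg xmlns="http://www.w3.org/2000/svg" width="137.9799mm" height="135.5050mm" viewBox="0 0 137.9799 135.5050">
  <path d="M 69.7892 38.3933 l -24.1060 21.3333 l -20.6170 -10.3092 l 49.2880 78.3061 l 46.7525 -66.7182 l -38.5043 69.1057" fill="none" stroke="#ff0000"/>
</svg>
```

(Gcodetools for Inkscape — laser output)
G21
G90
G0 X69.7892 Y97.1117
M3 S871
G1 X45.6832 Y75.7784 F1185
G1 X25.0662 Y86.0876
G1 X74.3542 Y7.7815
G1 X121.1067 Y74.4997
G1 X82.6024 Y5.3940
M5
G0 X0.0000 Y0.0000

viewBox `0 0 137.9799 135.5050` with mm width/height → 1 unit = 1 mm. Flip: y_m = 135.5050 − y_svg.

**Shape 1** — `<path>` open polyline, stroke `#ff0000` → cut (S871, F1185). Machine vertices: (69.7892,97.1117) → (45.6832,75.7784) → (25.0662,86.0876) → (74.3542,7.7815) → (121.1067,74.4997) → (82.6024,5.3940). Open path.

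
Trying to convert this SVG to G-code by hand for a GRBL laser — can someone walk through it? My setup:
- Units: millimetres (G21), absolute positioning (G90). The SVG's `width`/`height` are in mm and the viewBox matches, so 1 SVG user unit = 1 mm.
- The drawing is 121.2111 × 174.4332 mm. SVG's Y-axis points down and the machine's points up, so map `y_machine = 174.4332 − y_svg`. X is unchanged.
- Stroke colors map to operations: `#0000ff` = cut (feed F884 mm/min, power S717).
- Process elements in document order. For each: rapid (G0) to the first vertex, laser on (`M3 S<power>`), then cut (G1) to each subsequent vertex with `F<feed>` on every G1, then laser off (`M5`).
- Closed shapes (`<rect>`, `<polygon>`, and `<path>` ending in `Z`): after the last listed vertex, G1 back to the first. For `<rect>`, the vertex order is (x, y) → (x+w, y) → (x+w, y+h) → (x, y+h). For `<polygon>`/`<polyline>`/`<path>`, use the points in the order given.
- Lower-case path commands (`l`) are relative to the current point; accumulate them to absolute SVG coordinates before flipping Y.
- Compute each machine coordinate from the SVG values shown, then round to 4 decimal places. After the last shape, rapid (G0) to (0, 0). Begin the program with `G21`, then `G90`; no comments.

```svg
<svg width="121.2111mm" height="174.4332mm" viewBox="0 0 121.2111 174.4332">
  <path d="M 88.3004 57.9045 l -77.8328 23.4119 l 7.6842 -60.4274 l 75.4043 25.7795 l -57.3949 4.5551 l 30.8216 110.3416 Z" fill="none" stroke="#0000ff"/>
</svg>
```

1 u = 1 mm; y_m = 174.4332 − y.

[1] `<path>` closed polygon, #0000ff→cut S717 F884: (88.3004,116.5287) → (10.4676,93.1168) → (18.1518,153.5442) → (93.5561,127.7647) → (36.1612,123.2096) → (66.9828,12.8680) → (88.3004,116.5287) (closed)

G21
G90
G0 X88.3004 Y116.5287
M3 S717
G1 X10.4676 Y93.1168 F884
G1 X18.1518 Y153.5442 F884
G1 X93.5561 Y127.7647 F884
G1 X36.1612 Y123.2096 F884
G1 X66.9828 Y12.8680 F884
G1 X88.3004 Y116.5287 F884
M5
G0 X0.0000 Y0.0000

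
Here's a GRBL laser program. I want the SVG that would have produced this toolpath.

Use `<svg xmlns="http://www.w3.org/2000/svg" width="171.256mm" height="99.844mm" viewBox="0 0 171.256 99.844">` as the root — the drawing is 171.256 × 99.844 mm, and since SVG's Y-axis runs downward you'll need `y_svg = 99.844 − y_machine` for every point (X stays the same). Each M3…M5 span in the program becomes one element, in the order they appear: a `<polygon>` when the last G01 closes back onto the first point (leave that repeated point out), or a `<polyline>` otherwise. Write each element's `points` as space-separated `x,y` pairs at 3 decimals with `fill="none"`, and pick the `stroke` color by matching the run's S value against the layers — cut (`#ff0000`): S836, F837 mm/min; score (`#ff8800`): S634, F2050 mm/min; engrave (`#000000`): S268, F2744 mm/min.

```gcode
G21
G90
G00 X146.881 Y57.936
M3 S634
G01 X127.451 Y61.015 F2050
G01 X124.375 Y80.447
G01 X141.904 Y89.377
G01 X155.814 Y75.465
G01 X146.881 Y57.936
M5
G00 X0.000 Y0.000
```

<svg xmlns="http://www.w3.org/2000/svg" width="171.256mm" height="99.844mm" viewBox="0 0 171.256 99.844">
  <polygon points="146.881,41.908 127.451,38.829 124.375,19.397 141.904,10.467 155.814,24.379" fill="none" stroke="#ff8800"/>
</svg>

Machine Y-up, SVG Y-down with viewBox height 99.844, so y_svg = 99.844 − y_machine; X carries over. Every run uses S634, so all elements get stroke `#ff8800` (score).

Run 1: The run returns to its start, so emit a `<polygon>` with points (Y-flipped): 146.881,41.908 127.451,38.829 124.375,19.397 141.904,10.467 155.814,24.379.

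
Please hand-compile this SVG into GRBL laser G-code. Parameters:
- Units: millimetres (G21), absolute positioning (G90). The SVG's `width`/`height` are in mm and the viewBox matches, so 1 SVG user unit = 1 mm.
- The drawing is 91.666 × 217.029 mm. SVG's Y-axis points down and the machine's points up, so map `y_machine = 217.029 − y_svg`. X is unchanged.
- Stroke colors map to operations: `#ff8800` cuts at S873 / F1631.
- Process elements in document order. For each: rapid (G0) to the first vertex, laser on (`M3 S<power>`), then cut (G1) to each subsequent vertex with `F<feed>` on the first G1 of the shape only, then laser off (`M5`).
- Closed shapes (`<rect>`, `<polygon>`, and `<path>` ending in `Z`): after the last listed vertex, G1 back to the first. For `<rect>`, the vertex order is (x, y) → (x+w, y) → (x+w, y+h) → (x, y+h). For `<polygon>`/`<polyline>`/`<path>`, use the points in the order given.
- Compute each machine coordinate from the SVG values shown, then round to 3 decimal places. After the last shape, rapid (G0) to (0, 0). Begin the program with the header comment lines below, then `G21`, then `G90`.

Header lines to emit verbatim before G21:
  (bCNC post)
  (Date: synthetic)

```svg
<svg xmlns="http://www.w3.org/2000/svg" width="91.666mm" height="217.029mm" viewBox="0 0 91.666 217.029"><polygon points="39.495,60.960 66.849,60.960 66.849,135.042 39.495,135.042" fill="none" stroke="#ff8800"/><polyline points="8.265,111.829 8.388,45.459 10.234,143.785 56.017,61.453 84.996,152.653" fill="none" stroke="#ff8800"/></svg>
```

1 u = 1 mm; y_m = 217.029 − y.

[1] `<polygon>` rectangle, #ff8800→cut S873 F1631: (39.495,156.069) → (66.849,156.069) → (66.849,81.987) → (39.495,81.987) → (39.495,156.069) (closed)

[2] `<polyline>` open polyline, #ff8800→cut S873 F1631: (8.265,105.200) → (8.388,171.570) → (10.234,73.244) → (56.017,155.576) → (84.996,64.376)

(bCNC post)
(Date: synthetic)
G21
G90
G0 X39.495 Y156.069
M3 S873
G1 X66.849 Y156.069 F1631
G1 X66.849 Y81.987
G1 X39.495 Y81.987
G1 X39.495 Y156.069
M5
G0 X8.265 Y105.200
M3 S873
G1 X8.388 Y171.570 F1631
G1 X10.234 Y73.244
G1 X56.017 Y155.576
G1 X84.996 Y64.376
M5
G0 X0.000 Y0.000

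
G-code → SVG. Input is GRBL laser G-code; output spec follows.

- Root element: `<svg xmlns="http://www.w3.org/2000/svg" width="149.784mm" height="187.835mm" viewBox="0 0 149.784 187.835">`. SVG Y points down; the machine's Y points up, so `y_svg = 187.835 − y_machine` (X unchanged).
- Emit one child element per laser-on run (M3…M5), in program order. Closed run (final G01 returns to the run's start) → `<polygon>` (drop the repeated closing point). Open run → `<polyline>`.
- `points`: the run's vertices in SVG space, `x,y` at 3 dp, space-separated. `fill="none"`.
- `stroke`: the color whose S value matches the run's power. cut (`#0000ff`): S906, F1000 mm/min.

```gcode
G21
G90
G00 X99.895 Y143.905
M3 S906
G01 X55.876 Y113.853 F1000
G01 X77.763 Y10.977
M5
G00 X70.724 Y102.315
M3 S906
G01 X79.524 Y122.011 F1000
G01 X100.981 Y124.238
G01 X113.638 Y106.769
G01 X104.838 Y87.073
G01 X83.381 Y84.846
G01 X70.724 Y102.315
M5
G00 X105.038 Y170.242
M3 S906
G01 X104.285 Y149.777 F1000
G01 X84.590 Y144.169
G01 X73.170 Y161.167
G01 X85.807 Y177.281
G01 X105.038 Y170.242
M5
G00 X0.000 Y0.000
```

<svg xmlns="http://www.w3.org/2000/svg" width="149.784mm" height="187.835mm" viewBox="0 0 149.784 187.835">
  <polyline points="99.895,43.930 55.876,73.982 77.763,176.858" fill="none" stroke="#0000ff"/>
  <polygon points="70.724,85.520 79.524,65.824 100.981,63.597 113.638,81.066 104.838,100.762 83.381,102.989" fill="none" stroke="#0000ff"/>
  <polygon points="105.038,17.593 104.285,38.058 84.590,43.666 73.170,26.668 85.807,10.554" fill="none" stroke="#0000ff"/>
</svg>

y_svg = 187.835 − y_m. Every run uses S906, so all elements get stroke `#0000ff` (cut).

[1] open run; points: 99.895,43.930 55.876,73.982 77.763,176.858

[2] closed run; points: 70.724,85.520 79.524,65.824 100.981,63.597 113.638,81.066 104.838,100.762 83.381,102.989

[3] closed run; points: 105.038,17.593 104.285,38.058 84.590,43.666 73.170,26.668 85.807,10.554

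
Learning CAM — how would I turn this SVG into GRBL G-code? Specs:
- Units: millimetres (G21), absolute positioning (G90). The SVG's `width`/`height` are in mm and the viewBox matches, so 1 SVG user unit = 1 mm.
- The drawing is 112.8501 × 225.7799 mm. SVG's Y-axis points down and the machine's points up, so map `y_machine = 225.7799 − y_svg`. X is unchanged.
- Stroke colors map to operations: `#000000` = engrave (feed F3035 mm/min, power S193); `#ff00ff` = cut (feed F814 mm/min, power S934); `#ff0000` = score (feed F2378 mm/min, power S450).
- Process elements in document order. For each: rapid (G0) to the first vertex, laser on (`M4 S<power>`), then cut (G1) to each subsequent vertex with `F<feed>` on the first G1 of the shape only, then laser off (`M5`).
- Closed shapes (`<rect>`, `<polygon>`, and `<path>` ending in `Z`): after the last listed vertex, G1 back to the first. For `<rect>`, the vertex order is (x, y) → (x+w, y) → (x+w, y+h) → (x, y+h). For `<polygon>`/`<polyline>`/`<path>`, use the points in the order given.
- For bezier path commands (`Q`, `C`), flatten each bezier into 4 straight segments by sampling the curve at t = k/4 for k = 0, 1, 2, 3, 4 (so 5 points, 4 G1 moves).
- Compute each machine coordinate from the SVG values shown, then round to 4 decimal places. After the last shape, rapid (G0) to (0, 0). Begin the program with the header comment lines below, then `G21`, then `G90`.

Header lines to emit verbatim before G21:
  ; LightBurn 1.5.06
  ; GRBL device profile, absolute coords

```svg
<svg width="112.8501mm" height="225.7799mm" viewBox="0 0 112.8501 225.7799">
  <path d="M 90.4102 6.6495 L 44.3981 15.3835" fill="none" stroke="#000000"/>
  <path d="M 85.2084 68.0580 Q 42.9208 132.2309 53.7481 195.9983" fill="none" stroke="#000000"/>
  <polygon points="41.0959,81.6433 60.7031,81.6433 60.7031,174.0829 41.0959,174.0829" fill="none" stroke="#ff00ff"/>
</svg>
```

1 u = 1 mm; y_m = 225.7799 − y.

[1] `<path>` line segment, #000000→engrave S193 F3035: (90.4102,219.1304) → (44.3981,210.3964)

[2] `<path>` quadratic bezier, #000000→engrave S193 F3035: (85.2084,157.7219) → (67.3843,125.6608) → (56.1995,93.6504) → (51.6541,61.6906) → (53.7481,29.7816)

[3] `<polygon>` rectangle, #ff00ff→cut S934 F814: (41.0959,144.1366) → (60.7031,144.1366) → (60.7031,51.6970) → (41.0959,51.6970) → (41.0959,144.1366) (closed)

; LightBurn 1.5.06
; GRBL device profile, absolute coords
G21
G90
G0 X90.4102 Y219.1304
M4 S193
G1 X44.3981 Y210.3964 F3035
M5
G0 X85.2084 Y157.7219
M4 S193
G1 X67.3843 Y125.6608 F3035
G1 X56.1995 Y93.6504
G1 X51.6541 Y61.6906
G1 X53.7481 Y29.7816
M5
G0 X41.0959 Y144.1366
M4 S934
G1 X60.7031 Y144.1366 F814
G1 X60.7031 Y51.6970
G1 X41.0959 Y51.6970
G1 X41.0959 Y144.1366
M5
G0 X0.0000 Y0.0000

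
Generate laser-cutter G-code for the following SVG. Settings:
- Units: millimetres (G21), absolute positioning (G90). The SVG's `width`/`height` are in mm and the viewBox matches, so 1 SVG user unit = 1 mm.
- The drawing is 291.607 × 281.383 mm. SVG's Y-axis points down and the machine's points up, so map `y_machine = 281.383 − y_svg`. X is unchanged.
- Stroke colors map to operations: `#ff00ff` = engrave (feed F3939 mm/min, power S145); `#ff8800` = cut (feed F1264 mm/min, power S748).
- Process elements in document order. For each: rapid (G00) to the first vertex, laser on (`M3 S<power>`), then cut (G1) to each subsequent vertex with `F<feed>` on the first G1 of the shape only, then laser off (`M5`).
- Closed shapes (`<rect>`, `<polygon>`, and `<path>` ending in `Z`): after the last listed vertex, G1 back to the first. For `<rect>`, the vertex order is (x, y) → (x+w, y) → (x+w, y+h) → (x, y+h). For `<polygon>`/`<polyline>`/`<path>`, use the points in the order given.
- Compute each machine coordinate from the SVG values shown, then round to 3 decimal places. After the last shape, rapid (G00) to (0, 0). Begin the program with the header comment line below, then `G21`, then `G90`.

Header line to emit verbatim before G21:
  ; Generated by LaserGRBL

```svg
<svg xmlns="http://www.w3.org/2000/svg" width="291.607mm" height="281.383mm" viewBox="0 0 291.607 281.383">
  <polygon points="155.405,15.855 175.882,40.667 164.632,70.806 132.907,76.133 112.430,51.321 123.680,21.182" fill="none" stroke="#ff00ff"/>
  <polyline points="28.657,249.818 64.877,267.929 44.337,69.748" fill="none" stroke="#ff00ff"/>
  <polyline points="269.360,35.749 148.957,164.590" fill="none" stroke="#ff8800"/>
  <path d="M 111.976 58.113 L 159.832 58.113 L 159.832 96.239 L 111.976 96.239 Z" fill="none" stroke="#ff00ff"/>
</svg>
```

; Generated by LaserGRBL
G21
G90
G00 X155.405 Y265.528
M3 S145
G1 X175.882 Y240.716 F3939
G1 X164.632 Y210.577
G1 X132.907 Y205.250
G1 X112.430 Y230.062
G1 X123.680 Y260.201
G1 X155.405 Y265.528
M5
G00 X28.657 Y31.565
M3 S145
G1 X64.877 Y13.454 F3939
G1 X44.337 Y211.635
M5
G00 X269.360 Y245.634
M3 S748
G1 X148.957 Y116.793 F1264
M5
G00 X111.976 Y223.270
M3 S145
G1 X159.832 Y223.270 F3939
G1 X159.832 Y185.144
G1 X111.976 Y185.144
G1 X111.976 Y223.270
M5
G00 X0.000 Y0.000

1 u = 1 mm; y_m = 281.383 − y.

[1] `<polygon>` regular polygon, #ff00ff→engrave S145 F3939: (155.405,265.528) → (175.882,240.716) → (164.632,210.577) → (132.907,205.250) → (112.430,230.062) → (123.680,260.201) → (155.405,265.528) (closed)

[2] `<polyline>` open polyline, #ff00ff→engrave S145 F3939: (28.657,31.565) → (64.877,13.454) → (44.337,211.635)

[3] `<polyline>` line segment, #ff8800→cut S748 F1264: (269.360,245.634) → (148.957,116.793)

[4] `<path>` rectangle, #ff00ff→engrave S145 F3939: (111.976,223.270) → (159.832,223.270) → (159.832,185.144) → (111.976,185.144) → (111.976,223.270) (closed)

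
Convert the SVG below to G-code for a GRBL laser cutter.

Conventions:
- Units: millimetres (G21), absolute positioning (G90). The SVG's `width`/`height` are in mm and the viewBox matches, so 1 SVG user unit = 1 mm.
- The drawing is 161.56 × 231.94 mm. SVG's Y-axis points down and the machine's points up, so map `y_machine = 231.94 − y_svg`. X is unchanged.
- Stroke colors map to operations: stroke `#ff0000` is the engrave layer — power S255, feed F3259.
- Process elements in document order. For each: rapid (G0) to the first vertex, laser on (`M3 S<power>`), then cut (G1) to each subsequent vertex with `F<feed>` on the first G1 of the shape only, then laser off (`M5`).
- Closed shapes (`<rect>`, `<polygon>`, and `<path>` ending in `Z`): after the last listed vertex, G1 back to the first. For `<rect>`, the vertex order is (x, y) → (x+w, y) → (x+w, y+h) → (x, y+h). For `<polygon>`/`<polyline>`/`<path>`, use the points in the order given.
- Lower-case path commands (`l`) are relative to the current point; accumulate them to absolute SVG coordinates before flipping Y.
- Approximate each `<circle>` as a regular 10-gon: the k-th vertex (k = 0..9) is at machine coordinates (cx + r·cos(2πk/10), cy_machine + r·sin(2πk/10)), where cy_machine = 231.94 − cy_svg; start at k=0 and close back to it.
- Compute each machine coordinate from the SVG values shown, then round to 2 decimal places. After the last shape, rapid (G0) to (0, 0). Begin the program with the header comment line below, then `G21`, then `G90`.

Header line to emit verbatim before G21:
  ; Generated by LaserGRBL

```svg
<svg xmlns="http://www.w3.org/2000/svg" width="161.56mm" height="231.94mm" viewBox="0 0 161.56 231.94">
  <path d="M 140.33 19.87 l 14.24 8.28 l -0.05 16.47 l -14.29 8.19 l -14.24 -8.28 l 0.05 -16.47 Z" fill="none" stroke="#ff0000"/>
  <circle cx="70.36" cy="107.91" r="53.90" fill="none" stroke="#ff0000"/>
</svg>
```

; Generated by LaserGRBL
G21
G90
G0 X140.33 Y212.07
M3 S255
G1 X154.57 Y203.79 F3259
G1 X154.52 Y187.32
G1 X140.23 Y179.13
G1 X125.99 Y187.41
G1 X126.04 Y203.88
G1 X140.33 Y212.07
M5
G0 X124.26 Y124.03
M3 S255
G1 X113.97 Y155.71 F3259
G1 X87.02 Y175.29
G1 X53.70 Y175.29
G1 X26.75 Y155.71
G1 X16.46 Y124.03
G1 X26.75 Y92.35
G1 X53.70 Y72.77
G1 X87.02 Y72.77
G1 X113.97 Y92.35
G1 X124.26 Y124.03
M5
G0 X0.00 Y0.00

Since the viewBox matches the mm dimensions, user units are millimetres directly. The only transform is the Y-flip y_m = 231.94 − y_svg.

Shape 1 is a regular polygon drawn with `<path>`. Its stroke #ff0000 means engrave at S255, F3259. After flipping Y the toolpath is (140.33,212.07) → (154.57,203.79) → (154.52,187.32) → (140.23,179.13) → (125.99,187.41) → (126.04,203.88) → (140.33,212.07), returning to the start.

Shape 2 is a circle drawn with `<circle>`. Its stroke #ff0000 means engrave at S255, F3259. After flipping Y the toolpath is (124.26,124.03) → (113.97,155.71) → (87.02,175.29) → (53.70,175.29) → (26.75,155.71) → (16.46,124.03) → (26.75,92.35) → (53.70,72.77) → (87.02,72.77) → (113.97,92.35) → (124.26,124.03), returning to the start.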